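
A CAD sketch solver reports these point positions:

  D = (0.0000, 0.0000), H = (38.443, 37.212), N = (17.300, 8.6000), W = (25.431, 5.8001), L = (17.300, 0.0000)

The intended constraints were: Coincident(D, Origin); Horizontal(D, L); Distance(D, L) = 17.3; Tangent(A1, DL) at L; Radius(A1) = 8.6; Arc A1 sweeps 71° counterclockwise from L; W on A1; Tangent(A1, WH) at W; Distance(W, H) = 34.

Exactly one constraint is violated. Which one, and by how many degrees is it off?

Tangent(A1, WH) at W — off by 3.50°.

D = (0.00, 0.00) ✓; D.y = 0.00, L.y = 0.00 ✓; |DL| = 17.30 ✓; ∠(NL, LD) = 90.00° ✓; |NL| = 8.600 ✓; bearing(N→W) − bearing(N→L) = 71.00° ✓; |NW| = 8.600 ✓; ∠(NW, WH) = 93.50° ✗; |WH| = 34.00 ✓.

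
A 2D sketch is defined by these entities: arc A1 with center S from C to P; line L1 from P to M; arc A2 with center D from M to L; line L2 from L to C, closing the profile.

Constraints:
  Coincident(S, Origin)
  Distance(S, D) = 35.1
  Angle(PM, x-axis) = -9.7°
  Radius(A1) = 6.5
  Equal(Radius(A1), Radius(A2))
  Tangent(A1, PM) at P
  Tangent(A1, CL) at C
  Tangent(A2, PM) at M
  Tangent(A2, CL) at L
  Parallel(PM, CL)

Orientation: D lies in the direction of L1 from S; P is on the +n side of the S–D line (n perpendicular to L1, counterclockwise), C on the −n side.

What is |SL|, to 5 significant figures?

35.697

The slot axis is L1's direction at -9.7°, so u = (cos -9.7°, sin -9.7°) = (0.98570, -0.16849) and n = (−sin -9.7°, cos -9.7°) = (0.16849, 0.98570). S is at the origin and D lies 35.1 along u from S, so D = 35.1·u = (34.598, -5.9140). Tangency of A1 to both parallel lines with radius 6.5 puts P and C at S ± 6.5·n: P = (1.0952, 6.4071), C = (-1.0952, -6.4071). Equal radii place M and L the same way about D: M = D + 6.5·n = (35.693, 0.49310), L = D − 6.5·n = (33.503, -12.321). Then |SL| = |L − S| = 35.697.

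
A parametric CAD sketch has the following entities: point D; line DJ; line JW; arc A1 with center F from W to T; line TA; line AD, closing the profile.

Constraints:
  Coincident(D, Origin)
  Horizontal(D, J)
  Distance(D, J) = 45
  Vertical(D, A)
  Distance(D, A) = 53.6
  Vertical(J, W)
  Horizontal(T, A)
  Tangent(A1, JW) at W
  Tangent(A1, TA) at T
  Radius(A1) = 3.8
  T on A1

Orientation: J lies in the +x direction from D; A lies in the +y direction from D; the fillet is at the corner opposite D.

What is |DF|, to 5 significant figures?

64.633

D is at the origin; D and J share the same y with |DJ| = 45.0 and J on the +x side, so J = (45.000, 0.0000). DA is vertical with |DA| = 53.6 and A on the +y side, so A = (0.0000, 53.600). The virtual corner opposite D is at (45.000, 53.600). A1 meets JW tangentially, so FW is at right angles to JW and the tangent condition forces FT to be normal to TA, with radius 3.8, so the center F sits 3.8 in from both sides at F = (41.200, 49.800). Then |DF| = |F − D| = 64.633.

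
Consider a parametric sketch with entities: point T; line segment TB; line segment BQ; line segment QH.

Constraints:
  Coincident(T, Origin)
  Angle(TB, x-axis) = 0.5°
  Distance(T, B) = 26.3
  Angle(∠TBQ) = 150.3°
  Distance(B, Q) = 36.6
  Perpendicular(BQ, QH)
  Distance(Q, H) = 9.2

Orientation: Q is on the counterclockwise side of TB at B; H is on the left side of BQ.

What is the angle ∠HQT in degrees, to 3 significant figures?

77.6°

T is at the origin; TB runs at 0.5° with length 26.3, so B = 26.3·(cos 0.5°, sin 0.5°) = (26.3, 0.230). ∠TBQ = 150.3°, so BQ runs at 0.5° + (180° − 150.3°) = 30.2° from the x-axis; with |BQ| = 36.6, Q = B + 36.6·(cos 30.2°, sin 30.2°) = (57.9, 18.6). The perpendicularity gives QH at right angles to BQ; with |QH| = 9.2 on the left of BQ, H = Q + 9.2·(-0.503, 0.864) = (53.3, 26.6). Then cos ∠HQT = QH·QT / (|QH||QT|), giving 77.6°.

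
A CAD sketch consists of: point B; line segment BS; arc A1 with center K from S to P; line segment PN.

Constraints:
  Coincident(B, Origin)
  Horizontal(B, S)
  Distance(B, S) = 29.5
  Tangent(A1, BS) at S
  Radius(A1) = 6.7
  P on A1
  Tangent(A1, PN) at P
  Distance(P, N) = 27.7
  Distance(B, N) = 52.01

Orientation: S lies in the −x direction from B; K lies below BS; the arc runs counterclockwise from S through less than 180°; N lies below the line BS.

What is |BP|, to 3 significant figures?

36.6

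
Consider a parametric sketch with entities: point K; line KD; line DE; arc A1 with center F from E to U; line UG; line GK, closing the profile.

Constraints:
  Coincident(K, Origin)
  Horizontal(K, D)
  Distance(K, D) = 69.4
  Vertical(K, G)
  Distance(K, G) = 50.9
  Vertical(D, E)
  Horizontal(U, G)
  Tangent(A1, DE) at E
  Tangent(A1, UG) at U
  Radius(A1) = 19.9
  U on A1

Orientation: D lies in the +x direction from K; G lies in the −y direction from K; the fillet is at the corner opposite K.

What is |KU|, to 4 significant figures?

71.00

K is at the origin; KD is horizontal with |KD| = 69.4 and D on the +x side, so D = (69.40, 0.000). K and G share the same x with |KG| = 50.9 and G on the −y side, so G = (0.000, -50.90). The virtual corner opposite K is at (69.40, -50.90). The tangent condition forces FE to be normal to DE and since A1 is tangent to UG there, FU ⟂ UG, with radius 19.9, so the center F sits 19.9 in from both sides at F = (49.50, -31.00). That places the tangent points at E = (69.40, -31.00) on DE and U = (49.50, -50.90) on UG. Then |KU| = |U − K| = 71.00.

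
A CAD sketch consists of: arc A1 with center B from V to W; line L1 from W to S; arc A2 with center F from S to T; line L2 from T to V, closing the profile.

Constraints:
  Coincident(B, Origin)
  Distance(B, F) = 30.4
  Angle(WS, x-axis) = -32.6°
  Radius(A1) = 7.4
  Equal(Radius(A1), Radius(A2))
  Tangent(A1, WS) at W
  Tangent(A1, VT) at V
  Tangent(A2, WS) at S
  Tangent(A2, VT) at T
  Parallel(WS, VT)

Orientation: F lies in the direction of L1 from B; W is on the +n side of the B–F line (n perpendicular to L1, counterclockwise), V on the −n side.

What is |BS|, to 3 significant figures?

31.3

The slot axis is L1's direction at -32.6°, so u = (cos -32.6°, sin -32.6°) = (0.842, -0.539) and n = (−sin -32.6°, cos -32.6°) = (0.539, 0.842). B is at the origin and F lies 30.4 along u from B, so F = 30.4·u = (25.6, -16.4). Tangency of A1 to both parallel lines with radius 7.4 puts W and V at B ± 7.4·n: W = (3.99, 6.23), V = (-3.99, -6.23). Equal radii place S and T the same way about F: S = F + 7.4·n = (29.6, -10.1), T = F − 7.4·n = (21.6, -22.6). Then |BS| = |S − B| = 31.3.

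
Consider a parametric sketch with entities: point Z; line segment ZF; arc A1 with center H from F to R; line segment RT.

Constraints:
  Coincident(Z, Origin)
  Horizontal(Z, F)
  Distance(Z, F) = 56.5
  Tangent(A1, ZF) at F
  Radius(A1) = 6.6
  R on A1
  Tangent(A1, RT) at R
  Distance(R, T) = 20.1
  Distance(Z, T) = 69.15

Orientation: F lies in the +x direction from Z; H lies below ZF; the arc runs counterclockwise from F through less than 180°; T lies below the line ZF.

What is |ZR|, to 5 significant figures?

52.455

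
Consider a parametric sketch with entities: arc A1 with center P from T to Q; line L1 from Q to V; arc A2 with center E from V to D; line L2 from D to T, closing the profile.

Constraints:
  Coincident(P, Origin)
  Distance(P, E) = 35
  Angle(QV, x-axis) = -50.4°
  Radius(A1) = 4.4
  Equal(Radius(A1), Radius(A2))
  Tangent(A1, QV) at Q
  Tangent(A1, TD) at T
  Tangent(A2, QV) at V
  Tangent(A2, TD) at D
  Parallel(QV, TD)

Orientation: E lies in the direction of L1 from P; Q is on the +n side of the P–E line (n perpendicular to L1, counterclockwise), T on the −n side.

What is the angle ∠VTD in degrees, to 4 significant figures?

14.11°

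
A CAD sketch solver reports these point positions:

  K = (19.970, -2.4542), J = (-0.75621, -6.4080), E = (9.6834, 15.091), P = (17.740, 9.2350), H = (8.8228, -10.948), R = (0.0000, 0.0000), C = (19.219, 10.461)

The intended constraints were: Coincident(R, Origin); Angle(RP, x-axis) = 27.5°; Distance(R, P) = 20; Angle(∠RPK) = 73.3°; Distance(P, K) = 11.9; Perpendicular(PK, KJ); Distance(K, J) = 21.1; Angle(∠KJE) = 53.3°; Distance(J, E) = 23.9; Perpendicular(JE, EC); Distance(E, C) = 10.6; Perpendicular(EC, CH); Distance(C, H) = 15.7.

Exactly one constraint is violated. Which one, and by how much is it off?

Distance(C, H) = 15.7 — off by 8.10.

R = (0.00, 0.00) ✓; RP at 27.50° ✓; |RP| = 20.00 ✓; ∠RPK = 73.30° ✓; |PK| = 11.90 ✓; ∠(PK, KJ) = 90.00° ✓; |KJ| = 21.10 ✓; ∠KJE = 53.30° ✓; |JE| = 23.90 ✓; ∠(JE, EC) = 90.00° ✓; |EC| = 10.60 ✓; ∠(EC, CH) = 90.00° ✓; |CH| = 23.80 ✗.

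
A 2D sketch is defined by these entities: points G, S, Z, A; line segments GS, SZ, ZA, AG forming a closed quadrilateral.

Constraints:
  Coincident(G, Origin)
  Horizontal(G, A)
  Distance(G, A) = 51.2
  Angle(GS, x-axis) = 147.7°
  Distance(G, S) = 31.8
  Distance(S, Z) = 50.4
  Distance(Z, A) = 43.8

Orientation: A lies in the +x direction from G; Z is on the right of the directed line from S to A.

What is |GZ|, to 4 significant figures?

19.75

G is at the origin; G and A share the same y with |GA| = 51.2 and A in +x, so A = (51.2, 0). GS runs at 147.7° with |GS| = 31.8, so S = (-26.88, 16.99). Z is determined by |SZ| = 50.4 and |ZA| = 43.8 together: it lies at the intersection of circle(S, 50.4) and circle(A, 43.8). With |SA| = 79.91, the foot of the radical line on SA is 43.84 from S and the perpendicular offset is √(50.4² − 43.84²) = 24.86. Taking the right-of-SA solution: Z = (10.68, -16.62).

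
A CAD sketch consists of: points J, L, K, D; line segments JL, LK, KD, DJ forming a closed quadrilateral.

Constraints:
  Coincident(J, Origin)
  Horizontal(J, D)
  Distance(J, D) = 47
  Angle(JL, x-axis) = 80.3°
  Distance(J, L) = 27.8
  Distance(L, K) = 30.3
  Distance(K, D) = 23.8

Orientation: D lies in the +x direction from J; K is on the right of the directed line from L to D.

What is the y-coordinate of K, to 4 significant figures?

3.637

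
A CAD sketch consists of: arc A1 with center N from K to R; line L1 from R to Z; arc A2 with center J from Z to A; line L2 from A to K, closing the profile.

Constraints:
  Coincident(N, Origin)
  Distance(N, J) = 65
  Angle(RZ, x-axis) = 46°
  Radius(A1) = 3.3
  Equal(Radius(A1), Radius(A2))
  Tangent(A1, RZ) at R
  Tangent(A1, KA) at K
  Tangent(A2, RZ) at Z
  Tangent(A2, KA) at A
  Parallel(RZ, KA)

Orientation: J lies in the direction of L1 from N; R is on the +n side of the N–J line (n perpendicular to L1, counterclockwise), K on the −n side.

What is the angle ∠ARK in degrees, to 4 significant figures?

84.20°

Tangency of A1 to both parallel lines with radius 3.3 puts R and K at N ± 3.3·n: R = (-2.374, 2.292), K = (2.374, -2.292). Equal radii place Z and A the same way about J: Z = J + 3.3·n = (42.78, 49.05), A = J − 3.3·n = (47.53, 44.46). Then cos ∠ARK = RA·RK / (|RA||RK|), giving 84.20°.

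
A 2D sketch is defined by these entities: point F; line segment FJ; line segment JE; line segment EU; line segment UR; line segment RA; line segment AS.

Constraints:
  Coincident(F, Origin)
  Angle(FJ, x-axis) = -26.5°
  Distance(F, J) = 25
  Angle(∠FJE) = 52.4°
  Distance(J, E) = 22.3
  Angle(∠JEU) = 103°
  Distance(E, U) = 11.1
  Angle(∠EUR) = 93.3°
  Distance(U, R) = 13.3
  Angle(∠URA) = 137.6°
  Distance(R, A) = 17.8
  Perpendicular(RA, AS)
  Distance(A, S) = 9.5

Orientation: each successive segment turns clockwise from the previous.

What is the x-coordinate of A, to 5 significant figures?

22.995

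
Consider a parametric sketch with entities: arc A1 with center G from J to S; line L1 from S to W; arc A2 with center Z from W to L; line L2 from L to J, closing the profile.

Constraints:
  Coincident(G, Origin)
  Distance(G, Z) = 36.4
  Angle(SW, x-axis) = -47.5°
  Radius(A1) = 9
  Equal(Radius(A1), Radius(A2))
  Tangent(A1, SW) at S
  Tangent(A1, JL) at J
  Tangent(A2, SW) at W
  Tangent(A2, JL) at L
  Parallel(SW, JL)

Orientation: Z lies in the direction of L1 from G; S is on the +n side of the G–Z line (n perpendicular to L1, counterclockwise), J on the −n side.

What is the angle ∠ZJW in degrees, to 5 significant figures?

12.425°

The slot axis is L1's direction at -47.5°, so u = (cos -47.5°, sin -47.5°) = (0.67559, -0.73728) and n = (−sin -47.5°, cos -47.5°) = (0.73728, 0.67559). G is at the origin and Z lies 36.4 along u from G, so Z = 36.4·u = (24.591, -26.837). Tangency of A1 to both parallel lines with radius 9.0 puts S and J at G ± 9.0·n: S = (6.6355, 6.0803), J = (-6.6355, -6.0803). Equal radii place W and L the same way about Z: W = Z + 9.0·n = (31.227, -20.757), L = Z − 9.0·n = (17.956, -32.917). Then cos ∠ZJW = JZ·JW / (|JZ||JW|), giving 12.425°.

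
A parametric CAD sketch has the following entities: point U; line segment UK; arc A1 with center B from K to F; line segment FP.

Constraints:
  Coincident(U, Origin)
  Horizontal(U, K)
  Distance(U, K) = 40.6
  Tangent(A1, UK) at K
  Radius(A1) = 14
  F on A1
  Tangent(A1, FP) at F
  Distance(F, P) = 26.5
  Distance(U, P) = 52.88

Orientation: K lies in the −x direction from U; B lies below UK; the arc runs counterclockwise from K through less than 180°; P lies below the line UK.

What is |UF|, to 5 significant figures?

55.813

Checks: |BF| = 14.00 ✓; ∠(BF, FP) = 90.00° ✓; |FP| = 26.50 ✓; |UP| = 52.88 ✓.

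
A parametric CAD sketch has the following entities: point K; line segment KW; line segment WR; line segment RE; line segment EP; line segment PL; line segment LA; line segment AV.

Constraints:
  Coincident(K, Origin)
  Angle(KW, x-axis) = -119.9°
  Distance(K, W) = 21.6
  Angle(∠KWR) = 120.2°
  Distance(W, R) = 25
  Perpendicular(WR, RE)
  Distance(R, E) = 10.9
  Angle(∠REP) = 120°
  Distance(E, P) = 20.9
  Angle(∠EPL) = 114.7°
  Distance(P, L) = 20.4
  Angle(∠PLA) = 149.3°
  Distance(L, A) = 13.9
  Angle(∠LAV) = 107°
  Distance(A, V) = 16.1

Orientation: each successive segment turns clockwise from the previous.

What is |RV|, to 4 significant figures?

31.40

K is at the origin; KW runs at -119.9° with length 21.6, so W = (-10.77, -18.72). ∠KWR = 120.2° gives WR at -179.7° from the x-axis; with |WR| = 25.0, R = (-35.77, -18.86). WR is perpendicular to RE, so RE runs at 90.30°; with |RE| = 10.9, E = (-35.82, -7.956). ∠REP = 120.0° gives EP at 30.30° from the x-axis; with |EP| = 20.9, P = (-17.78, 2.589). ∠EPL = 114.7° gives PL at -35.00° from the x-axis; with |PL| = 20.4, L = (-1.068, -9.112). ∠PLA = 149.3° gives LA at -65.70° from the x-axis; with |LA| = 13.9, A = (4.652, -21.78). ∠LAV = 107.0° gives AV at -138.7° from the x-axis; with |AV| = 16.1, V = (-7.444, -32.41). Then |RV| = |V − R| = 31.40.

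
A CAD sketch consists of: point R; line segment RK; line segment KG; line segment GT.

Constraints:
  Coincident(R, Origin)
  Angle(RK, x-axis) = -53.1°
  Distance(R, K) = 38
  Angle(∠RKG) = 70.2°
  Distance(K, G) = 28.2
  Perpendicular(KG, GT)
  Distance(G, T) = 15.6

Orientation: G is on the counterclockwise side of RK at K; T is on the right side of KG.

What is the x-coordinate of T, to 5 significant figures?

51.337

R is at the origin; RK runs at -53.1° with length 38.0, so K = 38.0·(cos -53.1°, sin -53.1°) = (22.816, -30.388). ∠RKG = 70.2°, so KG runs at -53.1° + (180° − 70.2°) = 56.700° from the x-axis; with |KG| = 28.2, G = K + 28.2·(cos 56.700°, sin 56.700°) = (38.298, -6.8182). The perpendicularity gives GT at right angles to KG; with |GT| = 15.6 on the right of KG, T = G + 15.6·(0.83581, -0.54902) = (51.337, -15.383). So T.x = 51.337.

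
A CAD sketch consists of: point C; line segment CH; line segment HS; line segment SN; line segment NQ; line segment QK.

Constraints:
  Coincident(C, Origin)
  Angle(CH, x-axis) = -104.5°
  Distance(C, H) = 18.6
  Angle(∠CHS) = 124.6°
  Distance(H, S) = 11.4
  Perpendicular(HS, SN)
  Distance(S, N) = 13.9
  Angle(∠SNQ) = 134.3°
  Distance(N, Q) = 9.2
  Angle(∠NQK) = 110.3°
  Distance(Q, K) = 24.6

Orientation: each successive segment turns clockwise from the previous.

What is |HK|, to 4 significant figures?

19.96

∠SNQ = 134.3° gives NQ at 64.40° from the x-axis; with |NQ| = 9.2, Q = (-16.16, -0.5750). ∠NQK = 110.3° gives QK at -5.300° from the x-axis; with |QK| = 24.6, K = (8.330, -2.847). Then |HK| = |K − H| = 19.96.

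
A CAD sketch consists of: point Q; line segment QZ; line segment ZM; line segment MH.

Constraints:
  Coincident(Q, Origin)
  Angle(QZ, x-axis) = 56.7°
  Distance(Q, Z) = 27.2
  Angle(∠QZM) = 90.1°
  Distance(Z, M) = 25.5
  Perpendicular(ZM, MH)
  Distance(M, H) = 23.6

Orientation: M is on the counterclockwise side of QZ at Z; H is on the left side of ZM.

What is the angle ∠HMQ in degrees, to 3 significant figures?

43.2°

Q is at the origin; QZ runs at 56.7° with length 27.2, so Z = 27.2·(cos 56.7°, sin 56.7°) = (14.9, 22.7). ∠QZM = 90.1°, so ZM runs at 56.7° + (180° − 90.1°) = 147° from the x-axis; with |ZM| = 25.5, M = Z + 25.5·(cos 147°, sin 147°) = (-6.36, 36.8). ZM is perpendicular to MH; with |MH| = 23.6 on the left of ZM, H = M + 23.6·(-0.550, -0.835) = (-19.3, 17.1). Then cos ∠HMQ = MH·MQ / (|MH||MQ|), giving 43.2°.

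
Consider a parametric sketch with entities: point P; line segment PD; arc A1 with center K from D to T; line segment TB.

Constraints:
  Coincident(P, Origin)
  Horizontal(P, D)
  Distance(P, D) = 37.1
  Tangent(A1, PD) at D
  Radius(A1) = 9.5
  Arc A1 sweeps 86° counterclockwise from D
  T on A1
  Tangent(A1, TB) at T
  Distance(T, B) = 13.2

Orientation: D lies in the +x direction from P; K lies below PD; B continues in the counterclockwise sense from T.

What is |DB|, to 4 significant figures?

24.34

On A1, D sits at bearing 90° from K; an 86° counterclockwise sweep puts T at bearing 176°, so T = K + 9.5·(cos 176°, sin 176°) = (27.62, -8.837). Since A1 is tangent to TB there, KT ⟂ TB, so TB runs along (−sin 176°, cos 176°); with |TB| = 13.2, B = (26.70, -22.01). Then |DB| = |B − D| = 24.34.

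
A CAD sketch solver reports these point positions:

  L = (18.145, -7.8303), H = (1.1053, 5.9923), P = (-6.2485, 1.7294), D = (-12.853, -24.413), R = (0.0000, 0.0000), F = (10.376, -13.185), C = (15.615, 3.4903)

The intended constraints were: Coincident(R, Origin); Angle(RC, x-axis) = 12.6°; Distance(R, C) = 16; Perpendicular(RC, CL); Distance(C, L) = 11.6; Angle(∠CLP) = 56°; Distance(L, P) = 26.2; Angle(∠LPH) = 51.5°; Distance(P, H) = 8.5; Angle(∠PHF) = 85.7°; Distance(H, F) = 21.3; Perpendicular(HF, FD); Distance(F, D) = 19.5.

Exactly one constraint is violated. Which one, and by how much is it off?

Distance(F, D) = 19.5 — off by 6.30.

R = (0.00, 0.00) ✓; RC at 12.60° ✓; |RC| = 16.00 ✓; ∠(RC, CL) = 90.00° ✓; |CL| = 11.60 ✓; ∠CLP = 56.00° ✓; |LP| = 26.20 ✓; ∠LPH = 51.50° ✓; |PH| = 8.500 ✓; ∠PHF = 85.70° ✓; |HF| = 21.30 ✓; ∠(HF, FD) = 90.00° ✓; |FD| = 25.80 ✗.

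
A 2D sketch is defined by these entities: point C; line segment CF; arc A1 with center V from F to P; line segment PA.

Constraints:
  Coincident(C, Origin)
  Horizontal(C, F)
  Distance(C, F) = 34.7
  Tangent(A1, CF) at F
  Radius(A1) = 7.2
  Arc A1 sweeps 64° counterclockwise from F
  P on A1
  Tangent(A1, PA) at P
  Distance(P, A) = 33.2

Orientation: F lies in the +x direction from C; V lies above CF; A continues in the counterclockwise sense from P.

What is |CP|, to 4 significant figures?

41.37

A1 meets CF tangentially, so VF is at right angles to CF, so V = F + (0, 7.2) = (34.70, 7.200). On A1, F sits at bearing -90° from V; a 64° counterclockwise sweep puts P at bearing -26°, so P = V + 7.2·(cos -26°, sin -26°) = (41.17, 4.044). Then |CP| = |P − C| = 41.37.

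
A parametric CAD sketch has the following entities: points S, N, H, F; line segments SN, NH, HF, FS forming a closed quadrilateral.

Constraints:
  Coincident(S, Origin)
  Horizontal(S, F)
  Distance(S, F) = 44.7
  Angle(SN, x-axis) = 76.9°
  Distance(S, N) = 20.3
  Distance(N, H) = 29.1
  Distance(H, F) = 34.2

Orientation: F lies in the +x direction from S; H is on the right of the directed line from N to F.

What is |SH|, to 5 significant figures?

14.345

Checks: S.y = 0.00, F.y = 0.00 ✓; |NH| = 29.10 ✓; |HF| = 34.20 ✓.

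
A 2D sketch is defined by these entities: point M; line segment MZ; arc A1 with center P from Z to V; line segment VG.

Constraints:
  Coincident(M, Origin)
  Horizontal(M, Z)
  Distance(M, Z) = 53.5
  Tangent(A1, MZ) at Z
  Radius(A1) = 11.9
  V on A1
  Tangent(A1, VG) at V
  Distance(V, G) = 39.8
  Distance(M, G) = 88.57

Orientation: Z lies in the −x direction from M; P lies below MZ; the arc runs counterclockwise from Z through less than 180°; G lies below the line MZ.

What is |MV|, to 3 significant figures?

65.7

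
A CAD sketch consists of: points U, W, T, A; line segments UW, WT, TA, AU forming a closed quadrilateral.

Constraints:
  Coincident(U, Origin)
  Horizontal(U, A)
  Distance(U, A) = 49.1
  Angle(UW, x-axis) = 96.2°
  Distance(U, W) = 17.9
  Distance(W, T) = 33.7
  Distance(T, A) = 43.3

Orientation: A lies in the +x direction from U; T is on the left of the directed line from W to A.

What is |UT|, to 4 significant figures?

44.93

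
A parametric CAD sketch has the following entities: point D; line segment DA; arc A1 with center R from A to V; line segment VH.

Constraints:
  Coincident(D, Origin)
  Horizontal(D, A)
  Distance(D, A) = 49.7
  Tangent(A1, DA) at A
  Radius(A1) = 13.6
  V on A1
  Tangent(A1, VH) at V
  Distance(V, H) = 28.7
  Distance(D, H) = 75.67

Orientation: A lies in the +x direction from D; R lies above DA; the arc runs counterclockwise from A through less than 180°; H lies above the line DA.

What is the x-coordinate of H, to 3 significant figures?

62.5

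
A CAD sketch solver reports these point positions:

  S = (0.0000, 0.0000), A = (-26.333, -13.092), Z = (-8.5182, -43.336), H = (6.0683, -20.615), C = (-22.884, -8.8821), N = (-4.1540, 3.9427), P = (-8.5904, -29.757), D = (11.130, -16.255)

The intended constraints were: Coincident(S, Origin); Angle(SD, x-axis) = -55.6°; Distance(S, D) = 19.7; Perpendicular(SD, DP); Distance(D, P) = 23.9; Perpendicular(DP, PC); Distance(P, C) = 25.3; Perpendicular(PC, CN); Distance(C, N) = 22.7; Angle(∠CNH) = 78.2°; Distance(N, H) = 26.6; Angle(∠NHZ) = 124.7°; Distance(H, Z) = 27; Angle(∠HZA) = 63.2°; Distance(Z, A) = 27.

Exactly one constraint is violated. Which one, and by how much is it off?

Distance(Z, A) = 27 — off by 8.10.

S = (0.00, 0.00) ✓; SD at -55.60° ✓; |SD| = 19.70 ✓; ∠(SD, DP) = 90.00° ✓; |DP| = 23.90 ✓; ∠(DP, PC) = 90.00° ✓; |PC| = 25.30 ✓; ∠(PC, CN) = 90.00° ✓; |CN| = 22.70 ✓; ∠CNH = 78.20° ✓; |NH| = 26.60 ✓; ∠NHZ = 124.7° ✓; |HZ| = 27.00 ✓; ∠HZA = 63.20° ✓; |ZA| = 35.10 ✗.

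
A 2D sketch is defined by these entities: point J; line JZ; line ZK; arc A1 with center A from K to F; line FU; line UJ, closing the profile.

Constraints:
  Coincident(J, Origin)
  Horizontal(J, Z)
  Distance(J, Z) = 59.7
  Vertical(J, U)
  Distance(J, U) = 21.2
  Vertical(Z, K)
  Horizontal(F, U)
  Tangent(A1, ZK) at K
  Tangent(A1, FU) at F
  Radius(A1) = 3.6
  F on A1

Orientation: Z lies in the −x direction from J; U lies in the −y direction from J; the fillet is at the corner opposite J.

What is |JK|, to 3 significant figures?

62.2

J is at the origin; JZ is horizontal with |JZ| = 59.7 and Z on the −x side, so Z = (-59.7, 0.00). JU is vertical with |JU| = 21.2 and U on the −y side, so U = (0.00, -21.2). The virtual corner opposite J is at (-59.7, -21.2). The tangent condition forces AK to be normal to ZK and tangency of A1 to FU means the radius AF is perpendicular to FU, with radius 3.6, so the center A sits 3.6 in from both sides at A = (-56.1, -17.6). That places the tangent points at K = (-59.7, -17.6) on ZK and F = (-56.1, -21.2) on FU. Then |JK| = |K − J| = 62.2.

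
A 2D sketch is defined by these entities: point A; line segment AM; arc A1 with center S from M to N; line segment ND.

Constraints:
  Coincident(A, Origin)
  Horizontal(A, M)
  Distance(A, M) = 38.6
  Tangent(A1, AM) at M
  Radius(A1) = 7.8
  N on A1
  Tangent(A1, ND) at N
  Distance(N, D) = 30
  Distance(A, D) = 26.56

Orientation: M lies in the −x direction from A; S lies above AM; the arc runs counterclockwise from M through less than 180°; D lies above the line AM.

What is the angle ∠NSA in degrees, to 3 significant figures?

33.1°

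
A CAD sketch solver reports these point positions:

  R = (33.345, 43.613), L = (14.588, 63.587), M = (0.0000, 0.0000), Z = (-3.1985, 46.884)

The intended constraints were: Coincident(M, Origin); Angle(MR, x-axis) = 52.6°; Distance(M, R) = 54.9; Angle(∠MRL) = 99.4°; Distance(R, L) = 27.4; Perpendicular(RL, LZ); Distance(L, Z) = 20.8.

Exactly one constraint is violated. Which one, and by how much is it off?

Distance(L, Z) = 20.8 — off by 3.60.

M = (0.00, 0.00) ✓; MR at 52.60° ✓; |MR| = 54.90 ✓; ∠MRL = 99.40° ✓; |RL| = 27.40 ✓; ∠(RL, LZ) = 90.00° ✓; |LZ| = 24.40 ✗.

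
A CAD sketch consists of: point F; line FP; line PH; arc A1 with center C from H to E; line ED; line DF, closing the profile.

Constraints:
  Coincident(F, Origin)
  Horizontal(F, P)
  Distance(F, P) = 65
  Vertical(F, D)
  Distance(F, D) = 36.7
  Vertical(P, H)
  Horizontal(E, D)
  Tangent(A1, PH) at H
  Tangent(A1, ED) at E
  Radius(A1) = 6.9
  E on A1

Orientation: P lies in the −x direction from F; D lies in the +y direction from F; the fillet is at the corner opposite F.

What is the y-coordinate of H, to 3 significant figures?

29.8

The virtual corner opposite F is at (-65.0, 36.7). Tangency of A1 to PH means the radius CH is perpendicular to PH and tangency of A1 to ED means the radius CE is perpendicular to ED, with radius 6.9, so the center C sits 6.9 in from both sides at C = (-58.1, 29.8). That places the tangent points at H = (-65.0, 29.8) on PH and E = (-58.1, 36.7) on ED. So H.y = 29.8.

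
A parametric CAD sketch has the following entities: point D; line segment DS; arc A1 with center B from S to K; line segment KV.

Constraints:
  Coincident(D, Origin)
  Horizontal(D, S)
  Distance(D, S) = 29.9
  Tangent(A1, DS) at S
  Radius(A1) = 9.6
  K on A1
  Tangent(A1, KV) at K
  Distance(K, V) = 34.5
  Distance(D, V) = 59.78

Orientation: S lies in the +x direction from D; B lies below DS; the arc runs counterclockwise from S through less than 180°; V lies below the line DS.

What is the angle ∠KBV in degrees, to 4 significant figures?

74.45°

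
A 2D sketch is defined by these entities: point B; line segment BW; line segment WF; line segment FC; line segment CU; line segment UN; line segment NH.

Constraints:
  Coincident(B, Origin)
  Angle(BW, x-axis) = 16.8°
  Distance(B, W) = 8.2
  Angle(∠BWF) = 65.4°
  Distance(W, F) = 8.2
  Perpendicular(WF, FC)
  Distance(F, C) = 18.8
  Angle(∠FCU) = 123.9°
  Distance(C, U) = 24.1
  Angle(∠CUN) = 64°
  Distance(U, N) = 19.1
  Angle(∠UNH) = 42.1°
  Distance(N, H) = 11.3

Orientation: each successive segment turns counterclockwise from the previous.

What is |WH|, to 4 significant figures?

21.38

∠CUN = 64.0° gives UN at 33.50° from the x-axis; with |UN| = 19.1, N = (7.398, -17.26). ∠UNH = 42.1° gives NH at 171.4° from the x-axis; with |NH| = 11.3, H = (-3.775, -15.57). Then |WH| = |H − W| = 21.38.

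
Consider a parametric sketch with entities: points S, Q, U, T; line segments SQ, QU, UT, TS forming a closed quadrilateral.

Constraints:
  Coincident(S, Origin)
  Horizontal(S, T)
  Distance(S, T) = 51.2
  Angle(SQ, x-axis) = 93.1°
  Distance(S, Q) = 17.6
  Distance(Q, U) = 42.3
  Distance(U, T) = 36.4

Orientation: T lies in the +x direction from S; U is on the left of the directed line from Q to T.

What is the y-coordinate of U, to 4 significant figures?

33.94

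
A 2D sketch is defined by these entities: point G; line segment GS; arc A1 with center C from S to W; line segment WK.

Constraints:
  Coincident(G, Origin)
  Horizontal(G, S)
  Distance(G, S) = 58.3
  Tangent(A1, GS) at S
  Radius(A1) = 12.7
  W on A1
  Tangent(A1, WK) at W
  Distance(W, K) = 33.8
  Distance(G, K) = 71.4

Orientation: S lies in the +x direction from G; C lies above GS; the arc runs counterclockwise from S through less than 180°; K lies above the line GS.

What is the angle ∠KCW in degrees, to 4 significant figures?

69.41°

Checks: |CW| = 12.70 ✓; ∠(CW, WK) = 90.00° ✓; |WK| = 33.80 ✓; |GK| = 71.40 ✓.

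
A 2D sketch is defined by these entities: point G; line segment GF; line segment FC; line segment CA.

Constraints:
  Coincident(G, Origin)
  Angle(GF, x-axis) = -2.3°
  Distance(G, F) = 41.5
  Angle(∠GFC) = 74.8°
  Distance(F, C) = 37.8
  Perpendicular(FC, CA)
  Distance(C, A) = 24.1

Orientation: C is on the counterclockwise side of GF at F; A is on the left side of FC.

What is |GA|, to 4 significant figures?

31.29

G is at the origin; GF runs at -2.3° with length 41.5, so F = 41.5·(cos -2.3°, sin -2.3°) = (41.47, -1.665). ∠GFC = 74.8°, so FC runs at -2.3° + (180° − 74.8°) = 102.9° from the x-axis; with |FC| = 37.8, C = F + 37.8·(cos 102.9°, sin 102.9°) = (33.03, 35.18). FC is perpendicular to CA; with |CA| = 24.1 on the left of FC, A = C + 24.1·(-0.9748, -0.2233) = (9.536, 29.80). Then |GA| = |A − G| = 31.29.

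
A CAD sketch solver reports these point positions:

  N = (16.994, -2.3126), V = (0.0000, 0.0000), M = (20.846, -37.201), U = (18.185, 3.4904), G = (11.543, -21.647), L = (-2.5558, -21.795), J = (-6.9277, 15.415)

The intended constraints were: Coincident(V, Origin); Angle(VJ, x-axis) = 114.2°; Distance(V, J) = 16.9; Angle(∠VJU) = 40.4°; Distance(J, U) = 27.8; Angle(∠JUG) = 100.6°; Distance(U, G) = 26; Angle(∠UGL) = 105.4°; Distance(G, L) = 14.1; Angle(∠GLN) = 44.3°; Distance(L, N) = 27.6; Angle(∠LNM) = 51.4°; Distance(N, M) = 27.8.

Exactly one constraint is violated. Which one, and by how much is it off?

Distance(N, M) = 27.8 — off by 7.30.

V = (0.00, 0.00) ✓; VJ at 114.2° ✓; |VJ| = 16.90 ✓; ∠VJU = 40.40° ✓; |JU| = 27.80 ✓; ∠JUG = 100.6° ✓; |UG| = 26.00 ✓; ∠UGL = 105.4° ✓; |GL| = 14.10 ✓; ∠GLN = 44.30° ✓; |LN| = 27.60 ✓; ∠LNM = 51.40° ✓; |NM| = 35.10 ✗.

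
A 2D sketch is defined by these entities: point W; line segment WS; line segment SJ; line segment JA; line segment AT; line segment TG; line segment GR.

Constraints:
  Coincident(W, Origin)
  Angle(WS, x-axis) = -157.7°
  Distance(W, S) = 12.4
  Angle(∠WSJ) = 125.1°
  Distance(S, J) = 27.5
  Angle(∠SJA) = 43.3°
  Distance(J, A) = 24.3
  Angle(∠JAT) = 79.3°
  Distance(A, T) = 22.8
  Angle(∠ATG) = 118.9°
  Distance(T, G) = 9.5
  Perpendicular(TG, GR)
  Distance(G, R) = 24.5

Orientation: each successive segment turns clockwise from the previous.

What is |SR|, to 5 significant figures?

23.609

W is at the origin; WS runs at -157.7° with length 12.4, so S = (-11.473, -4.7053). ∠WSJ = 125.1° gives SJ at 147.40° from the x-axis; with |SJ| = 27.5, J = (-34.640, 10.111). ∠SJA = 43.3° gives JA at 10.700° from the x-axis; with |JA| = 24.3, A = (-10.763, 14.623). ∠JAT = 79.3° gives AT at -90.000° from the x-axis; with |AT| = 22.8, T = (-10.763, -8.1774). ∠ATG = 118.9° gives TG at -151.10° from the x-axis; with |TG| = 9.5, G = (-19.079, -12.769). The perpendicularity gives GR at right angles to TG, so GR runs at 118.90°; with |GR| = 24.5, R = (-30.920, 8.6803). Then |SR| = |R − S| = 23.609.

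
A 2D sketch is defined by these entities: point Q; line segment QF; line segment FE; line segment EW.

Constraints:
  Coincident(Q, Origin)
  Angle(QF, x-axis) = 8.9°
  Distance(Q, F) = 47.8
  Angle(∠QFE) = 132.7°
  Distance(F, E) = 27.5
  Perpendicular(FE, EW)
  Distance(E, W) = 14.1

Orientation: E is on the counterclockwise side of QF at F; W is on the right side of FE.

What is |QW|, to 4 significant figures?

77.55

Q is at the origin; QF runs at 8.9° with length 47.8, so F = 47.8·(cos 8.9°, sin 8.9°) = (47.22, 7.395). ∠QFE = 132.7°, so FE runs at 8.9° + (180° − 132.7°) = 56.20° from the x-axis; with |FE| = 27.5, E = F + 27.5·(cos 56.20°, sin 56.20°) = (62.52, 30.25). FE is perpendicular to EW; with |EW| = 14.1 on the right of FE, W = E + 14.1·(0.8310, -0.5563) = (74.24, 22.40). Then |QW| = |W − Q| = 77.55.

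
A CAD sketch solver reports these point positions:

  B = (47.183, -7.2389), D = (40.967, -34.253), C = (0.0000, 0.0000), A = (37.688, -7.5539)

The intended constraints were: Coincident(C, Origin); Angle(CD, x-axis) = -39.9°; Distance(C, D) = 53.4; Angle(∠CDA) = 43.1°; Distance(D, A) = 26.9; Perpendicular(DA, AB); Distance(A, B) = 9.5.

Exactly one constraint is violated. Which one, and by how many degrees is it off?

Perpendicular(DA, AB) — off by 5.10°.

C = (0.00, 0.00) ✓; CD at -39.90° ✓; |CD| = 53.40 ✓; ∠CDA = 43.10° ✓; |DA| = 26.90 ✓; ∠(DA, AB) = 95.10° ✗; |AB| = 9.500 ✓.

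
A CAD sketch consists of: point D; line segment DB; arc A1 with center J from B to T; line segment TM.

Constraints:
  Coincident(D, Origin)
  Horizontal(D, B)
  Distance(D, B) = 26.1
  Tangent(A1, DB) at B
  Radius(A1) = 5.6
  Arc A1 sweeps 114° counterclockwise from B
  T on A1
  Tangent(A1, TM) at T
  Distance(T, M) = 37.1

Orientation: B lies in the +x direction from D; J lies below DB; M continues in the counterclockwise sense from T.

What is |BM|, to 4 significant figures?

42.94

D is at the origin; D and B share the same y with |DB| = 26.1 and B on the +x side, so B = (26.10, 0.000). The tangent condition forces JB to be normal to DB, so J = B + (0, -5.6) = (26.10, -5.600). On A1, B sits at bearing 90° from J; a 114° counterclockwise sweep puts T at bearing 204°, so T = J + 5.6·(cos 204°, sin 204°) = (20.98, -7.878). Tangency of A1 to TM means the radius JT is perpendicular to TM, so TM runs along (−sin 204°, cos 204°); with |TM| = 37.1, M = (36.07, -41.77). Then |BM| = |M − B| = 42.94.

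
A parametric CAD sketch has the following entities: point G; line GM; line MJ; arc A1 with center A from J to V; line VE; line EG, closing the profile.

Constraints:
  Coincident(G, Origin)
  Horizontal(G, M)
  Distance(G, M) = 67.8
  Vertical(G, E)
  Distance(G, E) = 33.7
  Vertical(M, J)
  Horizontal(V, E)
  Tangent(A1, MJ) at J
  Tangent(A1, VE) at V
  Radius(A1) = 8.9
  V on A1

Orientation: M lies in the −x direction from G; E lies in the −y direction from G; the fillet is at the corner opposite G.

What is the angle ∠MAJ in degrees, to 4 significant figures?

70.26°

G is at the origin; G and M share the same y with |GM| = 67.8 and M on the −x side, so M = (-67.80, 0.000). G and E share the same x with |GE| = 33.7 and E on the −y side, so E = (0.000, -33.70). The virtual corner opposite G is at (-67.80, -33.70). Tangency of A1 to MJ means the radius AJ is perpendicular to MJ and since A1 is tangent to VE there, AV ⟂ VE, with radius 8.9, so the center A sits 8.9 in from both sides at A = (-58.90, -24.80). That places the tangent points at J = (-67.80, -24.80) on MJ and V = (-58.90, -33.70) on VE. Then cos ∠MAJ = AM·AJ / (|AM||AJ|), giving 70.26°.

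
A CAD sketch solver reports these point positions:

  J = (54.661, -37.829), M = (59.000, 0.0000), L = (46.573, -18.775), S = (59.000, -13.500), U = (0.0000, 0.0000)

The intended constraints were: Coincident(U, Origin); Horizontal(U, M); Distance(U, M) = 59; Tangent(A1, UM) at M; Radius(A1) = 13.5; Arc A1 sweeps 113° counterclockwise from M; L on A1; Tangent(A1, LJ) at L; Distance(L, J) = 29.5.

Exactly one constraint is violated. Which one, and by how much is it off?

Distance(L, J) = 29.5 — off by 8.80.

U = (0.00, 0.00) ✓; U.y = 0.00, M.y = 0.00 ✓; |UM| = 59.00 ✓; ∠(SM, MU) = 90.00° ✓; |SM| = 13.50 ✓; bearing(S→L) − bearing(S→M) = 113.0° ✓; |SL| = 13.50 ✓; ∠(SL, LJ) = 90.00° ✓; |LJ| = 20.70 ✗.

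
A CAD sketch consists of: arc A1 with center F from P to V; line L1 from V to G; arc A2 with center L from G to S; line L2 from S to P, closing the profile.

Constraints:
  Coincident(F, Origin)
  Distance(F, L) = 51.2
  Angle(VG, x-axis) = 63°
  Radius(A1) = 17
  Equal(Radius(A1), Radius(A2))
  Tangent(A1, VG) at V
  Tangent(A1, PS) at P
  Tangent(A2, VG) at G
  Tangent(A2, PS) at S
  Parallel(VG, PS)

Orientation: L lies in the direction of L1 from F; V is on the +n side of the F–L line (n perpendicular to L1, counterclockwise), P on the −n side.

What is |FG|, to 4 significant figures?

53.95

Tangency of A1 to both parallel lines with radius 17.0 puts V and P at F ± 17.0·n: V = (-15.15, 7.718), P = (15.15, -7.718). Equal radii place G and S the same way about L: G = L + 17.0·n = (8.097, 53.34), S = L − 17.0·n = (38.39, 37.90). Then |FG| = |G − F| = 53.95.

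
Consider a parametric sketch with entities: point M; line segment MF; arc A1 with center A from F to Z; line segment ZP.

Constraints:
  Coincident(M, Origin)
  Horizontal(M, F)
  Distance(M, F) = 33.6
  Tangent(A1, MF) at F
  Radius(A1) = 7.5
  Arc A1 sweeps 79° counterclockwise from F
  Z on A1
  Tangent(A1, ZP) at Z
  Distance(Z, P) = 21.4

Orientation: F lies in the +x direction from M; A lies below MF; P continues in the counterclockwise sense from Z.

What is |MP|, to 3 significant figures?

35.0

M is at the origin; MF is horizontal with |MF| = 33.6 and F on the +x side, so F = (33.6, 0.00). Tangency of A1 to MF means the radius AF is perpendicular to MF, so A = F + (0, -7.5) = (33.6, -7.50). On A1, F sits at bearing 90° from A; a 79° counterclockwise sweep puts Z at bearing 169°, so Z = A + 7.5·(cos 169°, sin 169°) = (26.2, -6.07). Tangency of A1 to ZP means the radius AZ is perpendicular to ZP, so ZP runs along (−sin 169°, cos 169°); with |ZP| = 21.4, P = (22.2, -27.1). Then |MP| = |P − M| = 35.0.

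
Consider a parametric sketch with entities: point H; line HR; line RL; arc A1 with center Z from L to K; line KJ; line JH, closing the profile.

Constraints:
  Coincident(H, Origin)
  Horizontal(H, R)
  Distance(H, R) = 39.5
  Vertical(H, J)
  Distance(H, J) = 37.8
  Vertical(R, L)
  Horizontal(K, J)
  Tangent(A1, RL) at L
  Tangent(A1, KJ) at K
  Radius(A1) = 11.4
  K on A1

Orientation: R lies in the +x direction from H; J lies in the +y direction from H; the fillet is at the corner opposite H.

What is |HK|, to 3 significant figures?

47.1

H is at the origin; H and R share the same y with |HR| = 39.5 and R on the +x side, so R = (39.5, 0.00). H and J share the same x with |HJ| = 37.8 and J on the +y side, so J = (0.00, 37.8). The virtual corner opposite H is at (39.5, 37.8). Tangency of A1 to RL means the radius ZL is perpendicular to RL and A1 meets KJ tangentially, so ZK is at right angles to KJ, with radius 11.4, so the center Z sits 11.4 in from both sides at Z = (28.1, 26.4). That places the tangent points at L = (39.5, 26.4) on RL and K = (28.1, 37.8) on KJ. Then |HK| = |K − H| = 47.1.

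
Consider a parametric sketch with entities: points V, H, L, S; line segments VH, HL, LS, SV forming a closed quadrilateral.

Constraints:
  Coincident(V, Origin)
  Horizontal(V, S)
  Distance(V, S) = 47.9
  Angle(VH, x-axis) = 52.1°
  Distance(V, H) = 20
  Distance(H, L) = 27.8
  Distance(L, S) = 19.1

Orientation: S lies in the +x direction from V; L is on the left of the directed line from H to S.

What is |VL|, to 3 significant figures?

43.7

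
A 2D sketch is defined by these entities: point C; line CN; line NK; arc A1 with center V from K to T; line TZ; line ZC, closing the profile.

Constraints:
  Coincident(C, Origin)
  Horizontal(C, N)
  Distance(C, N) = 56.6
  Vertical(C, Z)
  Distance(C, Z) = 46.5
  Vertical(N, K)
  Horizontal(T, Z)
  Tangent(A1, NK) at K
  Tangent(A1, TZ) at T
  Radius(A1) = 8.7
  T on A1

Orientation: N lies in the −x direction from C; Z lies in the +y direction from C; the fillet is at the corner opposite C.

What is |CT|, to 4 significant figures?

66.76

C is at the origin; C and N share the same y with |CN| = 56.6 and N on the −x side, so N = (-56.60, 0.000). C and Z share the same x with |CZ| = 46.5 and Z on the +y side, so Z = (0.000, 46.50). The virtual corner opposite C is at (-56.60, 46.50). Since A1 is tangent to NK there, VK ⟂ NK and since A1 is tangent to TZ there, VT ⟂ TZ, with radius 8.7, so the center V sits 8.7 in from both sides at V = (-47.90, 37.80). That places the tangent points at K = (-56.60, 37.80) on NK and T = (-47.90, 46.50) on TZ. Then |CT| = |T − C| = 66.76.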